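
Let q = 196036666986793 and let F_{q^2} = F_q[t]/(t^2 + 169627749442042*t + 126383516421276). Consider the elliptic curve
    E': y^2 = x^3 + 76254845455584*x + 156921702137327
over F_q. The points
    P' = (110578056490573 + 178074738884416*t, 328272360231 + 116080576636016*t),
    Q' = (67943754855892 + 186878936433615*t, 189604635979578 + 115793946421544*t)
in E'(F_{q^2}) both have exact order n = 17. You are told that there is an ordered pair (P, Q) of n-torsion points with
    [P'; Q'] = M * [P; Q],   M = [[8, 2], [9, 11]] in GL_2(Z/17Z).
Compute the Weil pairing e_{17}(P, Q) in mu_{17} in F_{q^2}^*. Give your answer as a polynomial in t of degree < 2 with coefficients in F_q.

Alternating bilinearity on E[17] (values in mu_{17} in F_{196036666986793^2}) gives e(P',Q') = e(P,Q)^det(M).
det M = 8*11 - 2*9 = 70 = 2 (mod 17); 2^{-1} = 9 (mod 17).
Miller loop for e_{17} over F_{196036666986793^2}: bits of 17 = 10001; 4 double steps + 1 add steps, l/v at each.
Result: e(P',Q') = 118187546361535 + 193365321321965*t.
e_{17}(P,Q) = (118187546361535 + 193365321321965*t)^{9} = 130995165507497 + 171429281679048*t.

130995165507497 + 171429281679048*t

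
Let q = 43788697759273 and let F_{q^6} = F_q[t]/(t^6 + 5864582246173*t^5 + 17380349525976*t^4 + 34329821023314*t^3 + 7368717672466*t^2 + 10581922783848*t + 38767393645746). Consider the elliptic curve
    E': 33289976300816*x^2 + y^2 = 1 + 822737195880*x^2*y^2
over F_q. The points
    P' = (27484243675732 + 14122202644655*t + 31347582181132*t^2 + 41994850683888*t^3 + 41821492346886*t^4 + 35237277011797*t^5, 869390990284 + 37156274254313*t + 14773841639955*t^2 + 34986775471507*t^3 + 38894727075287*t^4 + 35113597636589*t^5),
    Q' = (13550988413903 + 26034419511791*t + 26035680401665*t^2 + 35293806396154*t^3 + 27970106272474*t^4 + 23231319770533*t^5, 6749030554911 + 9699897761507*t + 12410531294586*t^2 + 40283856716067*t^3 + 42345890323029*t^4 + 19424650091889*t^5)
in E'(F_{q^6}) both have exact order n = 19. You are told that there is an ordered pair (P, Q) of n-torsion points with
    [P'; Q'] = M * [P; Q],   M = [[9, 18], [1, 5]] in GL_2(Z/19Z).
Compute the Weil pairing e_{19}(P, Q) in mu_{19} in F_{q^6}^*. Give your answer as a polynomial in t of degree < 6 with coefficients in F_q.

6584773571708 + 29047332079774*t + 37255517078218*t^2 + 3242724260244*t^3 + 921970406639*t^4 + 31307251771579*t^5

Under M = [[9,18],[1,5]] in GL_2(Z/19), e_{19}(P',Q') = e_{19}(P,Q)^(9*5-18*1 mod 19).
So e_{19}(P,Q) = e_{19}(P',Q')^{12}, since 8*12 = 1 mod 19.
Map (x,y)_Ed via u=(1+y)/(1-y), v=(1+y)/((1-y)x) to Montgomery A=32809722375738,B=2783654302868; then to (a',b')=(0,34223120203060).
5-bit Miller (10011) on E'/F_{43788697759273} with a'=0, b'=34223120203060: accumulate tangent/chord ratios at Q'+S and P'+S'.
e_{19}(P',Q') = 1764223513667 + 30784202855637*t + 27824776654769*t^2 + 34858916978985*t^3 + 18026318697385*t^4 + 16123640196710*t^5.
Raise to 12: e(P,Q) = 6584773571708 + 29047332079774*t + 37255517078218*t^2 + 3242724260244*t^3 + 921970406639*t^4 + 31307251771579*t^5 in mu_{19}.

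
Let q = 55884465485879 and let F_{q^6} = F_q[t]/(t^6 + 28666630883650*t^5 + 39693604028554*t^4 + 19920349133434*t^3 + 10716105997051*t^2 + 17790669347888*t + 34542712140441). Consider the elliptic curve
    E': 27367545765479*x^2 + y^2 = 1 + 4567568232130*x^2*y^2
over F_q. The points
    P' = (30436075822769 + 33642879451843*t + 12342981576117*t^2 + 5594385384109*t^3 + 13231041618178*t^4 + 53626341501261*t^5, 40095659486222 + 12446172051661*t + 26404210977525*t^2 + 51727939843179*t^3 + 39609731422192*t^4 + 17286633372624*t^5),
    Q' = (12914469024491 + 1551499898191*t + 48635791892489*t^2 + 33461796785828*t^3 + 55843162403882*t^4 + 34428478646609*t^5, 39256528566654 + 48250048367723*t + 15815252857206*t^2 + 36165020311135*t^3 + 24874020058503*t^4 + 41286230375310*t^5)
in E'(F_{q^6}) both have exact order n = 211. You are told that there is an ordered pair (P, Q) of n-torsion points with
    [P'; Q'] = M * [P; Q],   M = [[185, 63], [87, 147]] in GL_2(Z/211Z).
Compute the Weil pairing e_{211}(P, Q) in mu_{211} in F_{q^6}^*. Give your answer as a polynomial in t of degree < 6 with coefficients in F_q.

26362907492660 + 35921075065447*t + 4826538582846*t^2 + 2617619218490*t^3 + 45021038668589*t^4 + 55431475126649*t^5

Under M = [[185,63],[87,147]] in GL_2(Z/211), e_{211}(P',Q') = e_{211}(P,Q)^(185*147-63*87 mod 211).
185*147 - 63*87 = 21714; reduced mod 211: det = 192, inverse 111.
Map (x,y)_Ed via u=(1+y)/(1-y), v=(1+y)/((1-y)x) to Montgomery A=11189004006309,B=28498949431618; then to (a',b')=(17572177615415,47717644841026).
8-bit Miller (11010011) on E'/F_{55884465485879} with a'=17572177615415, b'=47717644841026: accumulate tangent/chord ratios at Q'+S and P'+S'.
So e_{211}(P',Q') = 49233415906042 + 9563269119511*t + 55160358655021*t^2 + 28668415146764*t^3 + 1190879563676*t^4 + 34150318839634*t^5.
(49233415906042 + 9563269119511*t + 55160358655021*t^2 + 28668415146764*t^3 + 1190879563676*t^4 + 34150318839634*t^5)^{111} mod (55884465485879,f) = 26362907492660 + 35921075065447*t + 4826538582846*t^2 + 2617619218490*t^3 + 45021038668589*t^4 + 55431475126649*t^5.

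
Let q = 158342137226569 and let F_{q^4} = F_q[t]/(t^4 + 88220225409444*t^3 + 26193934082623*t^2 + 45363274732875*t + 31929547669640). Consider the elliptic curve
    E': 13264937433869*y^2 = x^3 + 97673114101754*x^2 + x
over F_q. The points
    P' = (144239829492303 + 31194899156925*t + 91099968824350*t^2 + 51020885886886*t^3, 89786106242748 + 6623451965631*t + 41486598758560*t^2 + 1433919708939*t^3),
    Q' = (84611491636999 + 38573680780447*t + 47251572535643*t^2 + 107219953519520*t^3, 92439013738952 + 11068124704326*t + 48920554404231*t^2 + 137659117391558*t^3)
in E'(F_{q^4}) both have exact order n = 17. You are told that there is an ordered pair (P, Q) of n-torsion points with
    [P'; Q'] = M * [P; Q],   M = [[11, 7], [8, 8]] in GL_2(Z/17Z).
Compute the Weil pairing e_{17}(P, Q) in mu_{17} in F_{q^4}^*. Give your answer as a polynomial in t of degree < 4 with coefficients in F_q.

Under M = [[11,7],[8,8]] in GL_2(Z/17), e_{17}(P',Q') = e_{17}(P,Q)^(11*8-7*8 mod 17).
Inverting 15 mod 17: 8. Thus e_{17}(P,Q) = e(P',Q')^{8}.
(x,y)|->(75888530887369x+1808909511742,75888530887369y) sends E' to y^2=x^3+123345521318864*x+96385454948999.
Run Miller on y^2=x^3+123345521318864*x+96385454948999 over F_{158342137226569}: ladder 10001 (5 bits); e = f_P(D_Q)/f_Q(D_P).
f_P(D_Q)/f_Q(D_P) = 13243531690349 + 14832393473067*t + 151676270553020*t^2 + 47563753431460*t^3.
(13243531690349 + 14832393473067*t + 151676270553020*t^2 + 47563753431460*t^3)^{8} mod (158342137226569,f) = 18899483961306 + 124606819284014*t + 134216121861840*t^2 + 60056410346111*t^3.

18899483961306 + 124606819284014*t + 134216121861840*t^2 + 60056410346111*t^3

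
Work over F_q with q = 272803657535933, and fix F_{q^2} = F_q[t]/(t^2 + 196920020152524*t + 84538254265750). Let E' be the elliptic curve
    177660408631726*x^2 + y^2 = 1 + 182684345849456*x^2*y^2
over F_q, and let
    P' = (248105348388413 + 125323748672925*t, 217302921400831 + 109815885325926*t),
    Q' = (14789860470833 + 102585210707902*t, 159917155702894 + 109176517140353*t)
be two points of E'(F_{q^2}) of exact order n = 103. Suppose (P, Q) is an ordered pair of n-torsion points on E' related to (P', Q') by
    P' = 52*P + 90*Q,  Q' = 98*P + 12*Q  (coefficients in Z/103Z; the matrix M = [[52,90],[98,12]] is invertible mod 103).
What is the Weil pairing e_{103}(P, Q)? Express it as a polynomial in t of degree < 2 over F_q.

Under M = [[52,90],[98,12]] in GL_2(Z/103), e_{103}(P',Q') = e_{103}(P,Q)^(52*12-90*98 mod 103).
det M = 52*12 - 90*98 = -8196 = 44 (mod 103); 44^{-1} = 96 (mod 103).
Map (x,y)_Ed via u=(1+y)/(1-y), v=(1+y)/((1-y)x) to Montgomery A=118951136879619,B=270964934252084; then to (a',b')=(140423666629575,220467560680004).
Miller loop for e_{103} over F_{272803657535933^2}: bits of 103 = 1100111; 6 double steps + 4 add steps, l/v at each.
The quotient is 229594229720396 + 51840297961832*t.
Thus e_{103}(P,Q) = 241014603322386 + 59445280989258*t.

241014603322386 + 59445280989258*t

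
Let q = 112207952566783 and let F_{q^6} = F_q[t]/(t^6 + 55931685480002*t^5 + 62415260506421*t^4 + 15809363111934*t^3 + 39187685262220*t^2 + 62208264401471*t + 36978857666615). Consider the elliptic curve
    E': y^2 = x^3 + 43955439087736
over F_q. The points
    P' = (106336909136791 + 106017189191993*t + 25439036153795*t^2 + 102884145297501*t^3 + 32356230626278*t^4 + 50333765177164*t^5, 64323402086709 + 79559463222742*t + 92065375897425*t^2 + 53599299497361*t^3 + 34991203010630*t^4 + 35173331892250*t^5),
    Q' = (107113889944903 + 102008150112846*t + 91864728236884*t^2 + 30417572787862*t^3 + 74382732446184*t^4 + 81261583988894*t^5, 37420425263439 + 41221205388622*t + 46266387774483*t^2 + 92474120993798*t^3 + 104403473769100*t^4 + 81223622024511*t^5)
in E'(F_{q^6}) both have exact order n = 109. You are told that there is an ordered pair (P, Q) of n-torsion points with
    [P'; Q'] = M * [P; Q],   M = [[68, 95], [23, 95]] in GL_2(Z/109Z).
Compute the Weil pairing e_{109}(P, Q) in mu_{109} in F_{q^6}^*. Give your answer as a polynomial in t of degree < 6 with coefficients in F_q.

e_{109}(aP+bQ,cP+dQ) = e_{109}(P,Q)^(ad-bc); with (a,b,c,d)=(68,95,23,95) this gives the det-109 law.
det(M) mod 109 = 24; its inverse in (Z/109)^* is 50 (check: 24*50 mod 109 = 1).
Run Miller on y^2=x^3+43955439087736 over F_{112207952566783}: ladder 1101101 (7 bits); e = f_P(D_Q)/f_Q(D_P).
f_P(D_Q)/f_Q(D_P) = 69763418493443 + 66811425213623*t + 75630824024717*t^2 + 3762438046895*t^3 + 68632910086277*t^4 + 67027899018395*t^5.
Thus e_{109}(P,Q) = 6842860659632 + 67225513686515*t + 11335512266942*t^2 + 37395652513573*t^3 + 51484762272152*t^4 + 92157504189962*t^5.

6842860659632 + 67225513686515*t + 11335512266942*t^2 + 37395652513573*t^3 + 51484762272152*t^4 + 92157504189962*t^5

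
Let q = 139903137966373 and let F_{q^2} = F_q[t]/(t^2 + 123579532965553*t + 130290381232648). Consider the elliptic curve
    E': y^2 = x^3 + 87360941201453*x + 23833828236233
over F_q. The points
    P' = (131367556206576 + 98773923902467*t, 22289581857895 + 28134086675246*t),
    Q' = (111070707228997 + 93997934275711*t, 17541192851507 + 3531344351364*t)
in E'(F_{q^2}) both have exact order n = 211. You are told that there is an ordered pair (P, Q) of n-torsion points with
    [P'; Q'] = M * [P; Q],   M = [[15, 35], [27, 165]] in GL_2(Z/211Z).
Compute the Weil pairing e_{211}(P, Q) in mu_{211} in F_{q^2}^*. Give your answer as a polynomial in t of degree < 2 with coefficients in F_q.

58045534708411 + 5801456300312*t

Alternating bilinearity on E[211] (values in mu_{211} in F_{139903137966373^2}) gives e(P',Q') = e(P,Q)^det(M).
Inverting 53 mod 211: 4. Thus e_{211}(P,Q) = e(P',Q')^{4}.
Run Miller on y^2=x^3+87360941201453*x+23833828236233 over F_{139903137966373}: ladder 11010011 (8 bits); e = f_P(D_Q)/f_Q(D_P).
f_P(D_Q)/f_Q(D_P) = 108974494233825 + 45955123689555*t.
Finally e_{211}(P,Q) = 58045534708411 + 5801456300312*t.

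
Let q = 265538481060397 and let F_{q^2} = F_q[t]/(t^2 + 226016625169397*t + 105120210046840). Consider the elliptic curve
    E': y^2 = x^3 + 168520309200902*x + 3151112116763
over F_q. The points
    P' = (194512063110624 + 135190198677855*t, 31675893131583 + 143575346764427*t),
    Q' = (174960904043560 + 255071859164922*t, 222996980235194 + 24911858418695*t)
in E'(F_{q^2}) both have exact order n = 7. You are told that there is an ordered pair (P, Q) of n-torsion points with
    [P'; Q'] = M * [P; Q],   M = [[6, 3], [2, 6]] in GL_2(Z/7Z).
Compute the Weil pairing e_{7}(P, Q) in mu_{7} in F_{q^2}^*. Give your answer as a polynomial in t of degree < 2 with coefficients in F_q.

157369880031757 + 102604364668812*t

e_{7}(aP+bQ,cP+dQ) = e_{7}(P,Q)^(ad-bc); with (a,b,c,d)=(6,3,2,6) this gives the det-7 law.
det(M) mod 7 = 2; its inverse in (Z/7)^* is 4 (check: 2*4 mod 7 = 1).
Double-and-add over 111: 3-1 doublings, 3-1 additions; each step l_{T,T}/v_{2T} or l_{T,P'}/v at Q'+S for random S.
Miller gives e_{7}(P',Q') = 247882540303459 + 256307464597926*t in F_{265538481060397^2}.
(247882540303459 + 256307464597926*t)^{4} mod (265538481060397,f) = 157369880031757 + 102604364668812*t.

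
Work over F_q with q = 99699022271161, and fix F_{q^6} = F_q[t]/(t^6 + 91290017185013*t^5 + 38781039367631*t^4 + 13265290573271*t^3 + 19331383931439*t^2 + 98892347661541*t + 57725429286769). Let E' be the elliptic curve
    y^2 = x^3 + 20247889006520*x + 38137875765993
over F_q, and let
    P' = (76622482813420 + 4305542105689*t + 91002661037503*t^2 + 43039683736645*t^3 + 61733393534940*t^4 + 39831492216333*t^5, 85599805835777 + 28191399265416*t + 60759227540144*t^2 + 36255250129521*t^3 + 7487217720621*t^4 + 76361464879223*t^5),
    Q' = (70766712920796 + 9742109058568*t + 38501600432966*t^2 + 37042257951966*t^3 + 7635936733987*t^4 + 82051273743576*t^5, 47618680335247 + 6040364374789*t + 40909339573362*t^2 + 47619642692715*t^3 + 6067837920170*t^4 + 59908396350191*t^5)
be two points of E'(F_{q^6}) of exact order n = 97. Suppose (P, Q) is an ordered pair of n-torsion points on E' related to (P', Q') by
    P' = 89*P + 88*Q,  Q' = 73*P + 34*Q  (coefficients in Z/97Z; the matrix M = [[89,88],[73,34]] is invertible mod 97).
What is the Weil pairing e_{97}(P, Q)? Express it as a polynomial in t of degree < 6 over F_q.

22942341361 + 86924848482917*t + 72543909241254*t^2 + 43592478893662*t^3 + 10439836813775*t^4 + 11731404958806*t^5

e_{97}(aP+bQ,cP+dQ) = e_{97}(P,Q)^(ad-bc); with (a,b,c,d)=(89,88,73,34) this gives the det-97 law.
Hence e(P,Q) = e(P',Q')^{32} where 32 = 94^{-1} mod 97.
7-bit Miller (1100001) on E'/F_{99699022271161} with a'=20247889006520, b'=38137875765993: accumulate tangent/chord ratios at Q'+S and P'+S'.
e_{97}(P',Q') = 45284673310021 + 48734658120568*t + 92752370478657*t^2 + 74803534872010*t^3 + 12035082913664*t^4 + 86403090312049*t^5.
Thus e_{97}(P,Q) = 22942341361 + 86924848482917*t + 72543909241254*t^2 + 43592478893662*t^3 + 10439836813775*t^4 + 11731404958806*t^5.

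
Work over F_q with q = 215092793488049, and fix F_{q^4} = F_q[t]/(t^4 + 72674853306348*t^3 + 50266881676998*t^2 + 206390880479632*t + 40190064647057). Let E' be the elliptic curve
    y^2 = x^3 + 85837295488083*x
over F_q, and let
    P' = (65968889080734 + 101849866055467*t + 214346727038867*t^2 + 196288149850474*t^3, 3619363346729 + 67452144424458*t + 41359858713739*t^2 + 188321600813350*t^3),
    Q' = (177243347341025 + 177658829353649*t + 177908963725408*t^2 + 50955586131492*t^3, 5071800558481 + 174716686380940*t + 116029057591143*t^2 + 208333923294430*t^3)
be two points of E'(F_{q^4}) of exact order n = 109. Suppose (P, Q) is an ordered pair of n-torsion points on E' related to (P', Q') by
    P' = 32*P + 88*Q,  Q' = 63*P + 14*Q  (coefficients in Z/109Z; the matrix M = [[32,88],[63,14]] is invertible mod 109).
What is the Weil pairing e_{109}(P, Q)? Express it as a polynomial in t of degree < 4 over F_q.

Alternating bilinearity on E[109] (values in mu_{109} in F_{215092793488049^4}) gives e(P',Q') = e(P,Q)^det(M).
Inverting 27 mod 109: 105. Thus e_{109}(P,Q) = e(P',Q')^{105}.
Double-and-add over 1101101: 7-1 doublings, 5-1 additions; each step l_{T,T}/v_{2T} or l_{T,P'}/v at Q'+S for random S.
f_P(D_Q)/f_Q(D_P) = 129930859308921 + 13761594651531*t + 100348794105307*t^2 + 175043846240416*t^3.
(129930859308921 + 13761594651531*t + 100348794105307*t^2 + 175043846240416*t^3)^{105} mod (215092793488049,f) = 10355686035523 + 138713776382024*t + 125720831877643*t^2 + 65924270166013*t^3.

10355686035523 + 138713776382024*t + 125720831877643*t^2 + 65924270166013*t^3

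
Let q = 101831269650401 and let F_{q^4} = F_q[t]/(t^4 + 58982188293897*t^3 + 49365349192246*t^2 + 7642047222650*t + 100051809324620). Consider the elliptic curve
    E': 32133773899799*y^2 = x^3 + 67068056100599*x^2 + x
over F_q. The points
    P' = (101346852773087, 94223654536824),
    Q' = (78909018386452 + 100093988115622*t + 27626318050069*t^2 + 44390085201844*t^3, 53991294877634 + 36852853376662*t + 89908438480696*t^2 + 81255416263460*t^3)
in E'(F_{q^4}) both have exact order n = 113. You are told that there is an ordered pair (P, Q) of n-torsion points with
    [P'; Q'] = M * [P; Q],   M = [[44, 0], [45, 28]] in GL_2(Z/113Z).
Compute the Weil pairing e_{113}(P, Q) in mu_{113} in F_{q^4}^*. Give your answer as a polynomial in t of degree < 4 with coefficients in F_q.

53278072499976 + 9400432157045*t + 76080024579374*t^2 + 76114599864814*t^3

The 113-Weil pairing on E[113] over F_{101831269650401} is alternating-bilinear: e_{113}(P',Q') = e_{113}(P,Q)^det(M).
det M = 44*28 - 0*45 = 1232 = 102 (mod 113); 102^{-1} = 41 (mod 113).
Undo Montgomery via alpha=97028601291284, beta=26265448135226: (a',b')=(86321732350326,9719925987362) over F_{101831269650401}.
Double-and-add over 1110001: 7-1 doublings, 4-1 additions; each step l_{T,T}/v_{2T} or l_{T,P'}/v at Q'+S for random S.
So e_{113}(P',Q') = 45209857245140 + 83579895217520*t + 75948781293523*t^2 + 69587894542634*t^3.
Hence e(P,Q) = 53278072499976 + 9400432157045*t + 76080024579374*t^2 + 76114599864814*t^3 in F_{101831269650401^4}^*.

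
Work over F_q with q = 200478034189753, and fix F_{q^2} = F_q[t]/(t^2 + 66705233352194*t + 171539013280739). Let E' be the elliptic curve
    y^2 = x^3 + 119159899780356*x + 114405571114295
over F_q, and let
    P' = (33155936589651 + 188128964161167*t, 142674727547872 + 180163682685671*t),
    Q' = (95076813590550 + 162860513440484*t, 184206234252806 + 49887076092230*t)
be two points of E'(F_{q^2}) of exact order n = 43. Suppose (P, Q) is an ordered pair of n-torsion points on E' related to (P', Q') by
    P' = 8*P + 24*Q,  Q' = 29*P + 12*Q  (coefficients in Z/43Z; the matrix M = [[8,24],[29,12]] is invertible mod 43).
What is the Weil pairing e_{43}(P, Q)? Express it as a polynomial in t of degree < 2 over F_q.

115548027506816 + 73513563356596*t

Under M = [[8,24],[29,12]] in GL_2(Z/43), e_{43}(P',Q') = e_{43}(P,Q)^(8*12-24*29 mod 43).
So e_{43}(P,Q) = e_{43}(P',Q')^{22}, since 2*22 = 1 mod 43.
Double-and-add over 101011: 6-1 doublings, 4-1 additions; each step l_{T,T}/v_{2T} or l_{T,P'}/v at Q'+S for random S.
So e_{43}(P',Q') = 121279239814562 + 73397740926643*t.
Thus e_{43}(P,Q) = 115548027506816 + 73513563356596*t.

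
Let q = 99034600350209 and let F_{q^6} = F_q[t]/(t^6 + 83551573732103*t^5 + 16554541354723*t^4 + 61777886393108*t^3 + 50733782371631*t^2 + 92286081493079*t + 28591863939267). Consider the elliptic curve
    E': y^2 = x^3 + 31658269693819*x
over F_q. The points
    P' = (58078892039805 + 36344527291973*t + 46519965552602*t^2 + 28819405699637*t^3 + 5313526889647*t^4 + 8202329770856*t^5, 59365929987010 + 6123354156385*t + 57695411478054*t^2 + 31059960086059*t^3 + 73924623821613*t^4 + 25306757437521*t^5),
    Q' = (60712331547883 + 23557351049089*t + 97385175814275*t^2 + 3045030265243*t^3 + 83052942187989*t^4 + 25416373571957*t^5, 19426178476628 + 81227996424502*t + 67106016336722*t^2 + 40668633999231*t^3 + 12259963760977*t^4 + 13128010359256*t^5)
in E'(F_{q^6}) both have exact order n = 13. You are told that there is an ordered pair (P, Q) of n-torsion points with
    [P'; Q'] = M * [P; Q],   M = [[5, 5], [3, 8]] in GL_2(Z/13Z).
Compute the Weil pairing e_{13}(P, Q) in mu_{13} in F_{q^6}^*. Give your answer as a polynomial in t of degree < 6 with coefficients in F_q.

e_{13}(aP+bQ,cP+dQ) = e_{13}(P,Q)^(ad-bc); with (a,b,c,d)=(5,5,3,8) this gives the det-13 law.
5*8 - 5*3 = 25; reduced mod 13: det = 12, inverse 12.
Run Miller on y^2=x^3+31658269693819*x over F_{99034600350209}: ladder 1101 (4 bits); e = f_P(D_Q)/f_Q(D_P).
f_P(D_Q)/f_Q(D_P) = 646584479536 + 60117438204486*t + 61238778710169*t^2 + 58114673549335*t^3 + 72966436181053*t^4 + 38707068677257*t^5.
Hence e(P,Q) = 95508705574468 + 30791362867461*t + 39291866799052*t^2 + 41076478795777*t^3 + 29361113590823*t^4 + 38202214236013*t^5 in F_{99034600350209^6}^*.

95508705574468 + 30791362867461*t + 39291866799052*t^2 + 41076478795777*t^3 + 29361113590823*t^4 + 38202214236013*t^5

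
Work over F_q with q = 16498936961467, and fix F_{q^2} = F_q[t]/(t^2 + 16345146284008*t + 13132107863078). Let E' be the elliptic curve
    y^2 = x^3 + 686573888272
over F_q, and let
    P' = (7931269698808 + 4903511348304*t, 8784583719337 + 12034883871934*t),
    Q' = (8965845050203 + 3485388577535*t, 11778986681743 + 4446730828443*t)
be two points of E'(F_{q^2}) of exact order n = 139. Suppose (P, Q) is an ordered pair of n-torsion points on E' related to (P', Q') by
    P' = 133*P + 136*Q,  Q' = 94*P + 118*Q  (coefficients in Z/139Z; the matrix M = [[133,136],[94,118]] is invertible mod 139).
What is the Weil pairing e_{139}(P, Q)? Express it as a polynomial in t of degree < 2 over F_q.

2777809300113 + 11199135185250*t

e_{139}(aP+bQ,cP+dQ) = e_{139}(P,Q)^(ad-bc); with (a,b,c,d)=(133,136,94,118) this gives the det-139 law.
So e_{139}(P,Q) = e_{139}(P',Q')^{108}, since 130*108 = 1 mod 139.
n = 139 = (10001011)_2 (8 bits, wt 4); accumulate f_{139,P'}(Q'+S)/f_{139,P'}(S) along the 7-step ladder.
f_P(D_Q)/f_Q(D_P) = 6261078475261 + 12738731463576*t.
(6261078475261 + 12738731463576*t)^{108} mod (16498936961467,f) = 2777809300113 + 11199135185250*t.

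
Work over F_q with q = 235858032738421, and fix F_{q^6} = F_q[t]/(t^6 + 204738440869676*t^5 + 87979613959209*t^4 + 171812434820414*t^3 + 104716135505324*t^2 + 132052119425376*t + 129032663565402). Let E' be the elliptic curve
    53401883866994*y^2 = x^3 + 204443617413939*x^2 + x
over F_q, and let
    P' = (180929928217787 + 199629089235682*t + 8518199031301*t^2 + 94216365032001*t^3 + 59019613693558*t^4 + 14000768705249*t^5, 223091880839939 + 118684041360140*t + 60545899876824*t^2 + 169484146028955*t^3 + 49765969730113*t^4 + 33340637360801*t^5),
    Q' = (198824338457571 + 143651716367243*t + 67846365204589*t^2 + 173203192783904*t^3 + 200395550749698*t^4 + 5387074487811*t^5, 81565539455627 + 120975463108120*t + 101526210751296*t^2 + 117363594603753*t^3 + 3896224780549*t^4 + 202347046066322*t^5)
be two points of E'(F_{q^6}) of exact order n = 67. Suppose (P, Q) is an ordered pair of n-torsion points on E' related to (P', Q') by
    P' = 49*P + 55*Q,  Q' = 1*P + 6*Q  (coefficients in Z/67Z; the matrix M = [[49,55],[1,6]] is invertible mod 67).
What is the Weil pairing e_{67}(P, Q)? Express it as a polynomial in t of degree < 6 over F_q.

Since e_{67}(P,P)=e_{67}(Q,Q)=1 and e_{67}(Q,P)=e_{67}(P,Q)^{-1}, expanding e_{67}(49*P + 55*Q,1*P + 6*Q) leaves e(P,Q)^det(M).
49*6 - 55*1 = 239; reduced mod 67: det = 38, inverse 30.
(x,y)|->(63546698068324x+1983101629669,63546698068324y) sends E' to y^2=x^3+49867546688107*x+34731585227176.
Miller loop for e_{67} over F_{235858032738421^6}: bits of 67 = 1000011; 6 double steps + 2 add steps, l/v at each.
Miller gives e_{67}(P',Q') = 82300613343634 + 32249398629933*t + 159078293364836*t^2 + 50769472331779*t^3 + 66798205905936*t^4 + 210075620549749*t^5 in F_{235858032738421^6}.
Finally e_{67}(P,Q) = 111369877116240 + 15335459663959*t + 81235221278972*t^2 + 196155112593182*t^3 + 91106230309588*t^4 + 226895092497828*t^5.

111369877116240 + 15335459663959*t + 81235221278972*t^2 + 196155112593182*t^3 + 91106230309588*t^4 + 226895092497828*t^5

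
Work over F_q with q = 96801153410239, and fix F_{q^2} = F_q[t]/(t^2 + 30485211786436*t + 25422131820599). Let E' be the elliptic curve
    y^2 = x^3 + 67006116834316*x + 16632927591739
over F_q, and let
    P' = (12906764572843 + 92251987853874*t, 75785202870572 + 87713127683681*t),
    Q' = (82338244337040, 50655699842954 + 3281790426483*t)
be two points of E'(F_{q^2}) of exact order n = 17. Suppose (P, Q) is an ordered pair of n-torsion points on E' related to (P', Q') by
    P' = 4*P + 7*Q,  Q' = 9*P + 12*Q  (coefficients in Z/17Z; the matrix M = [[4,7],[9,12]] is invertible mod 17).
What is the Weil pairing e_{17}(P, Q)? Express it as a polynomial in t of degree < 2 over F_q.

43922719392119 + 61009924730362*t

The 17-Weil pairing on E[17] over F_{96801153410239} is alternating-bilinear: e_{17}(P',Q') = e_{17}(P,Q)^det(M).
det M = 4*12 - 7*9 = -15 = 2 (mod 17); 2^{-1} = 9 (mod 17).
5-bit Miller (10001) on E'/F_{96801153410239} with a'=67006116834316, b'=16632927591739: accumulate tangent/chord ratios at Q'+S and P'+S'.
The quotient is 43995678434250 + 54433244693687*t.
Thus e_{17}(P,Q) = 43922719392119 + 61009924730362*t.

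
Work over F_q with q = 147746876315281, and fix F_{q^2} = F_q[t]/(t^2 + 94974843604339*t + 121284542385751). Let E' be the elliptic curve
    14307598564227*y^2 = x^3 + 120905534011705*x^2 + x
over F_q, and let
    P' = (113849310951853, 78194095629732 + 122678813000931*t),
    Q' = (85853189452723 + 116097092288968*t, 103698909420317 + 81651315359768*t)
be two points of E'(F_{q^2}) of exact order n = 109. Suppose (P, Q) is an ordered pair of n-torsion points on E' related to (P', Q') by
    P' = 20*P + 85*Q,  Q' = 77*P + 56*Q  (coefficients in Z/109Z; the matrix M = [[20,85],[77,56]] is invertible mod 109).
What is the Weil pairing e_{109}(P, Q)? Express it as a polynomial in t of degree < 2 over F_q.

Under M = [[20,85],[77,56]] in GL_2(Z/109), e_{109}(P',Q') = e_{109}(P,Q)^(20*56-85*77 mod 109).
det M = 20*56 - 85*77 = -5425 = 25 (mod 109); 25^{-1} = 48 (mod 109).
Set x_W=28358936283616*u+142232817606699, y_W=28358936283616*v; then E': y_W^2=x_W^3+70415302703641*x_W.
n = 109 = (1101101)_2 (7 bits, wt 5); accumulate f_{109,P'}(Q'+S)/f_{109,P'}(S) along the 6-step ladder.
Miller gives e_{109}(P',Q') = 119374076919678 + 75507591133239*t in F_{147746876315281^2}.
Thus e_{109}(P,Q) = 76745010946130 + 17021220182491*t.

76745010946130 + 17021220182491*t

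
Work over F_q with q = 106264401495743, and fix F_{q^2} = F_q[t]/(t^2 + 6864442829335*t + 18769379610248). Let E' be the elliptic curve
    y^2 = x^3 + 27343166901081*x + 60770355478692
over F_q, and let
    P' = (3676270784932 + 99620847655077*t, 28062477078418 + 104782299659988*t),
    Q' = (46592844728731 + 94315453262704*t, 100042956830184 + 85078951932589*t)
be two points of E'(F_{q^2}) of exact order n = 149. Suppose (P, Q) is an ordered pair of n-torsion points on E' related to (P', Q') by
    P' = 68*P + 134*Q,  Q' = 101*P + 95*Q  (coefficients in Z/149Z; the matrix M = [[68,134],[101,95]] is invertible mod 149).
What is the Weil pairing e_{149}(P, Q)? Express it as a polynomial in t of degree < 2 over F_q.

25378636240093 + 62571712239676*t

e_{149}(aP+bQ,cP+dQ) = e_{149}(P,Q)^(ad-bc); with (a,b,c,d)=(68,134,101,95) this gives the det-149 law.
So e_{149}(P,Q) = e_{149}(P',Q')^{128}, since 78*128 = 1 mod 149.
Miller loop for e_{149} over F_{106264401495743^2}: bits of 149 = 10010101; 7 double steps + 3 add steps, l/v at each.
The quotient is 38167339829981 + 100277583403188*t.
Raise to 128: e(P,Q) = 25378636240093 + 62571712239676*t in mu_{149}.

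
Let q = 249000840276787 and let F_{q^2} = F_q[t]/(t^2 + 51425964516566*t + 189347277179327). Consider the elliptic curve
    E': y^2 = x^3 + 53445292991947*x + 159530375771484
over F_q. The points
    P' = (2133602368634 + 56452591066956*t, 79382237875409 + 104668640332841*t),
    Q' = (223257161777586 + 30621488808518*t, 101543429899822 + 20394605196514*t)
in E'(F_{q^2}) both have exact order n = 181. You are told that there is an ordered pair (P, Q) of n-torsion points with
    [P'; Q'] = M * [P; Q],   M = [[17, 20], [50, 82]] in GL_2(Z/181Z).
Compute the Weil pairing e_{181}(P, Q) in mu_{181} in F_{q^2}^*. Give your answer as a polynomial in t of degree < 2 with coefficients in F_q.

45637328752629 + 234072805280283*t

The 181-Weil pairing on E[181] over F_{249000840276787} is alternating-bilinear: e_{181}(P',Q') = e_{181}(P,Q)^det(M).
So e_{181}(P,Q) = e_{181}(P',Q')^{17}, since 32*17 = 1 mod 181.
8-bit Miller (10110101) on E'/F_{249000840276787} with a'=53445292991947, b'=159530375771484: accumulate tangent/chord ratios at Q'+S and P'+S'.
So e_{181}(P',Q') = 241801765917686 + 50645009925196*t.
Thus e_{181}(P,Q) = 45637328752629 + 234072805280283*t.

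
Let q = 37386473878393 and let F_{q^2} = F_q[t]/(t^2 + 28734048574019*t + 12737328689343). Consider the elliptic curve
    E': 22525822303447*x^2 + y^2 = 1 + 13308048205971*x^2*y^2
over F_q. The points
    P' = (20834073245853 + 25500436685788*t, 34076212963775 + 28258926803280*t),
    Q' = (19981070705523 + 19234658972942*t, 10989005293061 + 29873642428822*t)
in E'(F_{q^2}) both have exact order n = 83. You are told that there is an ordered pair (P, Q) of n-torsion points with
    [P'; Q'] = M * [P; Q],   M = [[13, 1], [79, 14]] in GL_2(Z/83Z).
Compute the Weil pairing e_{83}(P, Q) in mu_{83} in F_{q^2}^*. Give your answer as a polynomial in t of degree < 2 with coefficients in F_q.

Under M = [[13,1],[79,14]] in GL_2(Z/83), e_{83}(P',Q') = e_{83}(P,Q)^(13*14-1*79 mod 83).
Inverting 20 mod 83: 54. Thus e_{83}(P,Q) = e(P',Q')^{54}.
Edwards a_E,d_E -> Montgomery A=17181961091054,B=11413293798447 -> Weierstrass 19173690596739,22657440563197 via alpha=18434469711034,beta=2304443524369.
Miller loop for e_{83} over F_{37386473878393^2}: bits of 83 = 1010011; 6 double steps + 3 add steps, l/v at each.
So e_{83}(P',Q') = 27843536488089 + 20788822428613*t.
e_{83}(P,Q) = (27843536488089 + 20788822428613*t)^{54} = 15866940264457 + 3834995509623*t.

15866940264457 + 3834995509623*t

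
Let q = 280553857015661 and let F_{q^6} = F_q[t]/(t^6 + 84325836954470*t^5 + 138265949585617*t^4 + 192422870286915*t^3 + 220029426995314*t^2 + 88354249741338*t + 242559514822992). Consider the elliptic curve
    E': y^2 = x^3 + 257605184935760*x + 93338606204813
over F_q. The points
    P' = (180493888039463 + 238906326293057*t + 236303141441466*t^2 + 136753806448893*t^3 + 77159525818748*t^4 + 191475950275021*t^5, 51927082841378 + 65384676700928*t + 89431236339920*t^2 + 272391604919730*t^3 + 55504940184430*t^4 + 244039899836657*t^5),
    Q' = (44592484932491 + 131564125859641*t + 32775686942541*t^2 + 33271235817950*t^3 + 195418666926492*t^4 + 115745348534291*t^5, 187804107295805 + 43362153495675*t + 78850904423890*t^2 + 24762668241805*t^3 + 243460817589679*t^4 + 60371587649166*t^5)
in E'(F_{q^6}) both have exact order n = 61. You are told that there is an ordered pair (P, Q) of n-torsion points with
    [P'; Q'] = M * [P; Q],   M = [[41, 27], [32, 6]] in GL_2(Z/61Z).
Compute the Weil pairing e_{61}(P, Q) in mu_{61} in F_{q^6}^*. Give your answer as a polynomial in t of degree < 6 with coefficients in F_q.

Under M = [[41,27],[32,6]] in GL_2(Z/61), e_{61}(P',Q') = e_{61}(P,Q)^(41*6-27*32 mod 61).
Hence e(P,Q) = e(P',Q')^{38} where 38 = 53^{-1} mod 61.
6-bit Miller (111101) on E'/F_{280553857015661} with a'=257605184935760, b'=93338606204813: accumulate tangent/chord ratios at Q'+S and P'+S'.
f_P(D_Q)/f_Q(D_P) = 141578188441427 + 144708278713836*t + 113563822005415*t^2 + 89545986353163*t^3 + 190267765792107*t^4 + 228251449453071*t^5.
Hence e(P,Q) = 107718698748504 + 200982812900033*t + 20890508974352*t^2 + 271800343019456*t^3 + 59643765394318*t^4 + 51755619726064*t^5 in F_{280553857015661^6}^*.

107718698748504 + 200982812900033*t + 20890508974352*t^2 + 271800343019456*t^3 + 59643765394318*t^4 + 51755619726064*t^5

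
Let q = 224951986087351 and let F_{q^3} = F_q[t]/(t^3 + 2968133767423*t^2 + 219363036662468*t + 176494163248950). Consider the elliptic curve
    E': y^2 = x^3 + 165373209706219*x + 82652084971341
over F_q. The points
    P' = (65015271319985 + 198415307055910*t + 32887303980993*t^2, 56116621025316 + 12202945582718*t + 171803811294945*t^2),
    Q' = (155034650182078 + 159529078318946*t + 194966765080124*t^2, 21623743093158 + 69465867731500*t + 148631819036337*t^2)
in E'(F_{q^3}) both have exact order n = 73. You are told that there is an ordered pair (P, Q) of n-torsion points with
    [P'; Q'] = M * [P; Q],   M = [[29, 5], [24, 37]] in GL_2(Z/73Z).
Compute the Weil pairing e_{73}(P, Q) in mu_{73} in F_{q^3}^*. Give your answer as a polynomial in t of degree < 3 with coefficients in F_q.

111568435632324 + 7427690643396*t + 162912326697006*t^2

e_{73}(aP+bQ,cP+dQ) = e_{73}(P,Q)^(ad-bc); with (a,b,c,d)=(29,5,24,37) this gives the det-73 law.
det M = 29*37 - 5*24 = 953 = 4 (mod 73); 4^{-1} = 55 (mod 73).
Run Miller on y^2=x^3+165373209706219*x+82652084971341 over F_{224951986087351}: ladder 1001001 (7 bits); e = f_P(D_Q)/f_Q(D_P).
Result: e(P',Q') = 142443844087385 + 152114060911697*t + 167111726992831*t^2.
Thus e_{73}(P,Q) = 111568435632324 + 7427690643396*t + 162912326697006*t^2.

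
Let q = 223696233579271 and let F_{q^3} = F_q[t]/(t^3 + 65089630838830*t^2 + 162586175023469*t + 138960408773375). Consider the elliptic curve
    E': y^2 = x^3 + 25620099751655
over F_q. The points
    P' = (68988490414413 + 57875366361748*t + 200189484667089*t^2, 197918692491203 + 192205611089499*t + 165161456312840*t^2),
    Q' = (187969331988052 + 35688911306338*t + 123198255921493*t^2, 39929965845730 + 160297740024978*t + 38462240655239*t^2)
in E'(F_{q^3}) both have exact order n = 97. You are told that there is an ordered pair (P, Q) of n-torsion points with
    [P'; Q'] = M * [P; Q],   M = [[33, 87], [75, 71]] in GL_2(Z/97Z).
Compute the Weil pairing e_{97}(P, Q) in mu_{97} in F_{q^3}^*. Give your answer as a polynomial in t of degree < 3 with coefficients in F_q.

Under M = [[33,87],[75,71]] in GL_2(Z/97), e_{97}(P',Q') = e_{97}(P,Q)^(33*71-87*75 mod 97).
Inverting 86 mod 97: 44. Thus e_{97}(P,Q) = e(P',Q')^{44}.
Build f_{97,P'} and f_{97,Q'} via the 7-bit ladder of 97=1100001_2; evaluate at shifted divisors; quotient in F_{223696233579271^3}.
f_P(D_Q)/f_Q(D_P) = 67136579765956 + 143317114056294*t + 154248044208058*t^2.
e_{97}(P,Q) = (67136579765956 + 143317114056294*t + 154248044208058*t^2)^{44} = 126720046511819 + 141512336858077*t + 97598270320131*t^2.

126720046511819 + 141512336858077*t + 97598270320131*t^2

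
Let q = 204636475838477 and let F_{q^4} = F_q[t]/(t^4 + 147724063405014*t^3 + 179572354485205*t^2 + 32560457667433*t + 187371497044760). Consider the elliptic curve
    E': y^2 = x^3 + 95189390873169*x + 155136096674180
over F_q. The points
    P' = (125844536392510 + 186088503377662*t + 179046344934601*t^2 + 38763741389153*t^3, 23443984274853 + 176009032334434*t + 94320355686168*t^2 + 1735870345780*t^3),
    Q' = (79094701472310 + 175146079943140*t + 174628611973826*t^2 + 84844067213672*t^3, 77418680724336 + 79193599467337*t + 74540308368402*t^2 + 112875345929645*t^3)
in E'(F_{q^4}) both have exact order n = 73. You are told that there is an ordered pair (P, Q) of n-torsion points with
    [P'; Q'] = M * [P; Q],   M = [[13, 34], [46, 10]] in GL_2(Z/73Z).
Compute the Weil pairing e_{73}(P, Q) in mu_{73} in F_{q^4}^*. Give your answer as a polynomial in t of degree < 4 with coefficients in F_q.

e_{73} is bilinear + alternating on E[73], so e_{73}(13*P + 34*Q, 46*P + 10*Q) = e_{73}(P,Q)^(13*10-34*46).
13*10 - 34*46 = -1434; reduced mod 73: det = 26, inverse 59.
Miller loop for e_{73} over F_{204636475838477^4}: bits of 73 = 1001001; 6 double steps + 2 add steps, l/v at each.
Miller gives e_{73}(P',Q') = 35403405412096 + 63092615114494*t + 169807358530611*t^2 + 52714333728316*t^3 in F_{204636475838477^4}.
Thus e_{73}(P,Q) = 48316225090804 + 183930014409676*t + 148211331619828*t^2 + 175456872459782*t^3.

48316225090804 + 183930014409676*t + 148211331619828*t^2 + 175456872459782*t^3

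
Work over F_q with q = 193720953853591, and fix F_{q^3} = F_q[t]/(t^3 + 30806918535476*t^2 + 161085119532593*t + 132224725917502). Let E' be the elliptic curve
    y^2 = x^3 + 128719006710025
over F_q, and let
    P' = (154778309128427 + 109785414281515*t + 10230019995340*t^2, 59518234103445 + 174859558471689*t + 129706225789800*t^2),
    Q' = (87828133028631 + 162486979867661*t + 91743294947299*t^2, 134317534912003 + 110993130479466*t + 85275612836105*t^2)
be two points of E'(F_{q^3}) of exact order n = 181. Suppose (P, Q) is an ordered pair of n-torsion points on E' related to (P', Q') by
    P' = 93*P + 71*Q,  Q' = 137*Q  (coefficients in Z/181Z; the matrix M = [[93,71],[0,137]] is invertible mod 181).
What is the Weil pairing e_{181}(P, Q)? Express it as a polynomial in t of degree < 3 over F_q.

34971905331169 + 148263844570198*t + 179352709223132*t^2

e_{181}(aP+bQ,cP+dQ) = e_{181}(P,Q)^(ad-bc); with (a,b,c,d)=(93,71,0,137) this gives the det-181 law.
93*137 - 71*0 = 12741; reduced mod 181: det = 71, inverse 51.
n = 181 = (10110101)_2 (8 bits, wt 5); accumulate f_{181,P'}(Q'+S)/f_{181,P'}(S) along the 7-step ladder.
The quotient is 125076550490104 + 46642927373198*t + 139072114524115*t^2.
Raise to 51: e(P,Q) = 34971905331169 + 148263844570198*t + 179352709223132*t^2 in mu_{181}.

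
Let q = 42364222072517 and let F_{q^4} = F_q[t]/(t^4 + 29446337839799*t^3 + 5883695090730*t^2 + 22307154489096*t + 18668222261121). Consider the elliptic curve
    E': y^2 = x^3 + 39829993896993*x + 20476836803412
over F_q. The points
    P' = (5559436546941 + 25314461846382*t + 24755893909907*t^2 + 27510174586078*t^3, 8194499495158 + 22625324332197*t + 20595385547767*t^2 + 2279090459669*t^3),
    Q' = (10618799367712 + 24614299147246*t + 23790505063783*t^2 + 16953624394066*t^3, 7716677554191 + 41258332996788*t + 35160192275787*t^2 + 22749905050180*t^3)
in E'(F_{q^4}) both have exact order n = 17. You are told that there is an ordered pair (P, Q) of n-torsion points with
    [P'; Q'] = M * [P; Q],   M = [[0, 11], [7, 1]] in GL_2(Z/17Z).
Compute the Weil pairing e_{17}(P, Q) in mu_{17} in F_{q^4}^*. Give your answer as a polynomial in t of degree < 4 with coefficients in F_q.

14772571719073 + 29499413963499*t + 19503951947186*t^2 + 7177711676709*t^3

Under M = [[0,11],[7,1]] in GL_2(Z/17), e_{17}(P',Q') = e_{17}(P,Q)^(0*1-11*7 mod 17).
det(M) mod 17 = 8; its inverse in (Z/17)^* is 15 (check: 8*15 mod 17 = 1).
5-bit Miller (10001) on E'/F_{42364222072517} with a'=39829993896993, b'=20476836803412: accumulate tangent/chord ratios at Q'+S and P'+S'.
Miller gives e_{17}(P',Q') = 1878733561276 + 6038099553186*t + 41171352825216*t^2 + 41150657834997*t^3 in F_{42364222072517^4}.
Thus e_{17}(P,Q) = 14772571719073 + 29499413963499*t + 19503951947186*t^2 + 7177711676709*t^3.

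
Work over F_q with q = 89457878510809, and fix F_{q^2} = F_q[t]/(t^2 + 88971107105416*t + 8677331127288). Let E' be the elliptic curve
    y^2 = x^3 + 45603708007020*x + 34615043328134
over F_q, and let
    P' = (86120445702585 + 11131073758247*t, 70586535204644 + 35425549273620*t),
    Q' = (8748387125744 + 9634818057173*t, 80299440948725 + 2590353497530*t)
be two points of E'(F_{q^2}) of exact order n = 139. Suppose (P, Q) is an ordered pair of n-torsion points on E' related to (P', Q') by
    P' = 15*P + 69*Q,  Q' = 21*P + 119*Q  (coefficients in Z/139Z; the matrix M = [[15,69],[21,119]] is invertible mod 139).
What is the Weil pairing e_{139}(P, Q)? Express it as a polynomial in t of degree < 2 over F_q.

e_{139}(aP+bQ,cP+dQ) = e_{139}(P,Q)^(ad-bc); with (a,b,c,d)=(15,69,21,119) this gives the det-139 law.
So e_{139}(P,Q) = e_{139}(P',Q')^{12}, since 58*12 = 1 mod 139.
Miller loop for e_{139} over F_{89457878510809^2}: bits of 139 = 10001011; 7 double steps + 3 add steps, l/v at each.
e_{139}(P',Q') = 24369212769503 + 11906802681014*t.
Thus e_{139}(P,Q) = 31990468897454 + 58218893137745*t.

31990468897454 + 58218893137745*t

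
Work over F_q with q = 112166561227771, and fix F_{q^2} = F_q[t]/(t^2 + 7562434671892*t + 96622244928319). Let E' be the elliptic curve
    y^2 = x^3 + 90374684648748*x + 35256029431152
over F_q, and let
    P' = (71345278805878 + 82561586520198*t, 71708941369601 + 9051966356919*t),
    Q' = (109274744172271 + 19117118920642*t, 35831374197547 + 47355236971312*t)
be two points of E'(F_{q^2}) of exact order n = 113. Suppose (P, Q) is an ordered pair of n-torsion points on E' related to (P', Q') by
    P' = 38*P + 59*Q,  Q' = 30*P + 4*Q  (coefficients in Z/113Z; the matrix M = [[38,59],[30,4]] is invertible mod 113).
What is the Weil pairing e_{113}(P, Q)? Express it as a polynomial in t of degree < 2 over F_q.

21979210380053 + 19522033806055*t

Since e_{113}(P,P)=e_{113}(Q,Q)=1 and e_{113}(Q,P)=e_{113}(P,Q)^{-1}, expanding e_{113}(38*P + 59*Q,30*P + 4*Q) leaves e(P,Q)^det(M).
Hence e(P,Q) = e(P',Q')^{91} where 91 = 77^{-1} mod 113.
Build f_{113,P'} and f_{113,Q'} via the 7-bit ladder of 113=1110001_2; evaluate at shifted divisors; quotient in F_{112166561227771^2}.
The quotient is 30154080636921 + 97336751517663*t.
Thus e_{113}(P,Q) = 21979210380053 + 19522033806055*t.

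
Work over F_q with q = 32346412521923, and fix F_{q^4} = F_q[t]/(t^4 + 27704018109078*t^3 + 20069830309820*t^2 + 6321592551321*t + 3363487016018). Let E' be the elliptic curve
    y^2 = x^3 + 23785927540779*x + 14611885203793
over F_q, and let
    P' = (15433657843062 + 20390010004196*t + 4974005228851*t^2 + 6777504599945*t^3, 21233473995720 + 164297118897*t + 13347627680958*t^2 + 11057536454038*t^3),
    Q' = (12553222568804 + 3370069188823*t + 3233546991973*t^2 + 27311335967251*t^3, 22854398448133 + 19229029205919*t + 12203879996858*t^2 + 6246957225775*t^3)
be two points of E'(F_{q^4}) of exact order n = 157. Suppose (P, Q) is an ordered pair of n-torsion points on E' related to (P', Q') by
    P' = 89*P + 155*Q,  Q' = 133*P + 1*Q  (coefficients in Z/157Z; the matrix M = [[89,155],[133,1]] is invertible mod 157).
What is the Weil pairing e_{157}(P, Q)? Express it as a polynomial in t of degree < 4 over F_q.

26195987442284 + 9841475607629*t + 29916315998500*t^2 + 24406853945214*t^3

Under M = [[89,155],[133,1]] in GL_2(Z/157), e_{157}(P',Q') = e_{157}(P,Q)^(89*1-155*133 mod 157).
det(M) mod 157 = 41; its inverse in (Z/157)^* is 23 (check: 41*23 mod 157 = 1).
Miller loop for e_{157} over F_{32346412521923^4}: bits of 157 = 10011101; 7 double steps + 4 add steps, l/v at each.
f_P(D_Q)/f_Q(D_P) = 25796370762006 + 2985389281172*t + 24416383202900*t^2 + 10483251343646*t^3.
e_{157}(P,Q) = (25796370762006 + 2985389281172*t + 24416383202900*t^2 + 10483251343646*t^3)^{23} = 26195987442284 + 9841475607629*t + 29916315998500*t^2 + 24406853945214*t^3.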